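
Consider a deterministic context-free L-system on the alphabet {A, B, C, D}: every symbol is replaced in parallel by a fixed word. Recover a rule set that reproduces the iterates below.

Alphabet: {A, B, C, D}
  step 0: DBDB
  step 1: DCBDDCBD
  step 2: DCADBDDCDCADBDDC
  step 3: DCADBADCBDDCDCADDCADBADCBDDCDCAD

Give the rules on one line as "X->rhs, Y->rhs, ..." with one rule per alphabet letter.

  step 2 ⇒ step 3: DCADBDDCDCADBDDC ⇒ DC·AD·BA·DC·BD·DC·DC·AD·DC·AD·BA·DC·BD·DC·DC·AD
    A ↦ BA
    B ↦ BD
    C ↦ AD
    D ↦ DC

A->BA, B->BD, C->AD, D->DC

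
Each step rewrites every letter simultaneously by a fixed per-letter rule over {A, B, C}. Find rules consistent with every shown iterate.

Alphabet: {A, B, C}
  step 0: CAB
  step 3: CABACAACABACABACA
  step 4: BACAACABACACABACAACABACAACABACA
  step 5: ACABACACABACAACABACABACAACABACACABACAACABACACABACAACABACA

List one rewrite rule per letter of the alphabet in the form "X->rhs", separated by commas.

  step 4 ⇒ step 5: BACAACABACACABACAACABACAACABACA ⇒ A·CA·BA·CA·CA·BA·CA·A·CA·BA·CA·BA·CA·A·CA·BA·CA·CA·BA·CA·A·CA·BA·CA·CA·BA·CA·A·CA·BA·CA
    A ↦ CA
    B ↦ A
    C ↦ BA

A->CA, B->A, C->BA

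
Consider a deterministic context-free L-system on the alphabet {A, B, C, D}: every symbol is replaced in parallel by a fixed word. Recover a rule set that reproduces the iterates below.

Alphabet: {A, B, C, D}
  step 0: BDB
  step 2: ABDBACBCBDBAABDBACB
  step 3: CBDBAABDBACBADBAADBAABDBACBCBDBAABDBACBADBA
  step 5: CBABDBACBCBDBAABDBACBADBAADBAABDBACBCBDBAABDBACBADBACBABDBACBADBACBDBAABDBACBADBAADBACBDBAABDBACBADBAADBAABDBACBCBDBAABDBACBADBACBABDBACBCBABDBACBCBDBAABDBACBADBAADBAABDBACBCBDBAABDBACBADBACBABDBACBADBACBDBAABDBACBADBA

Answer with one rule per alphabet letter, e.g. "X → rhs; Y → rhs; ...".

  step 2 ⇒ step 3: ABDBACBCBDBAABDBACB ⇒ CB·DBA·AB·DBA·CB·A·DBA·A·DBA·AB·DBA·CB·CB·DBA·AB·DBA·CB·A·DBA
    A ↦ CB
    B ↦ DBA
    C ↦ A
    D ↦ AB

A->CB, B->DBA, C->A, D->AB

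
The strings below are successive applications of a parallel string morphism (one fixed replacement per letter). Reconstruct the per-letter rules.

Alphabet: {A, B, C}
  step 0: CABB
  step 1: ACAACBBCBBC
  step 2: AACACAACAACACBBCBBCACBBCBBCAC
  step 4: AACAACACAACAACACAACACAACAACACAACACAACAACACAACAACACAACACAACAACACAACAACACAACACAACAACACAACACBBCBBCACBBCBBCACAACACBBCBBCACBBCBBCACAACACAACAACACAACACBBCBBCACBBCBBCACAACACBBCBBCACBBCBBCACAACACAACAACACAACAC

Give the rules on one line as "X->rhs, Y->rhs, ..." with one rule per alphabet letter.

  step 1 ⇒ step 2: ACAACBBCBBC ⇒ AAC·AC·AAC·AAC·AC·BBC·BBC·AC·BBC·BBC·AC
    A ↦ AAC
    B ↦ BBC
    C ↦ AC

A->AAC, B->BBC, C->AC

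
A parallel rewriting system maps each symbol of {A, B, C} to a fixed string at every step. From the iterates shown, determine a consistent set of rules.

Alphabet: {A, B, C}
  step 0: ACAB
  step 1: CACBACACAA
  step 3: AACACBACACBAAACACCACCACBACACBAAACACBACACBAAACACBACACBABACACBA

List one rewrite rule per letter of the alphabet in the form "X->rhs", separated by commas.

  step 0 ⇒ step 1: ACAB ⇒ CAC·BA·CAC·AA
    A ↦ CAC
    B ↦ AA
    C ↦ BA

A->CAC, B->AA, C->BA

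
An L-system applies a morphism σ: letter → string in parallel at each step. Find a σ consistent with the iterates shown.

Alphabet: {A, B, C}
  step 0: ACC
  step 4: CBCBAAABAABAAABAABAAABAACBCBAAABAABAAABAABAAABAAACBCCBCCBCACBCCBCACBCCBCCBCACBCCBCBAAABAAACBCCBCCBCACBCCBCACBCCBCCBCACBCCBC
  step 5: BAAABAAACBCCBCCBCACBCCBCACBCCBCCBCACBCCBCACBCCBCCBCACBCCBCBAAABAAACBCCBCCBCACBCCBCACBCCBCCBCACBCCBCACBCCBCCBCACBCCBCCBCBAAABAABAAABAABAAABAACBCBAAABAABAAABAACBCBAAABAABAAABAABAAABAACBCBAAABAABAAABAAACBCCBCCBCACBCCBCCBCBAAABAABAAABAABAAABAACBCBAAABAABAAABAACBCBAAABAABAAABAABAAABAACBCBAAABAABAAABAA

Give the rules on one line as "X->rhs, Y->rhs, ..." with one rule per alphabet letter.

A->CBC, B->A, C->BAA

  step 4 ⇒ step 5: CBCBAAABAABAAABAABAAABAACBCBAAABAABAAABAABAAABAAACBCCBCCBCACBCCBCACBCCBCCBCACBCCBCBAAABAAACBCCBCCBCACBCCBCACBCCBCCBCACBCCBC ⇒ BAA·A·BAA·A·CBC·CBC·CBC·A·CBC·CBC·A·CBC·CBC·CBC·A·CBC·CBC·A·CBC·CBC·CBC·A·CBC·CBC·BAA·A·BAA·A·CBC·CBC·CBC·A·CBC·CBC·A·CBC·CBC·CBC·A·CBC·CBC·A·CBC·CBC·CBC·A·CBC·CBC·CBC·BAA·A·BAA·BAA·A·BAA·BAA·A·BAA·CBC·BAA·A·BAA·BAA·A·BAA·CBC·BAA·A·BAA·BAA·A·BAA·BAA·A·BAA·CBC·BAA·A·BAA·BAA·A·BAA·A·CBC·CBC·CBC·A·CBC·CBC·CBC·BAA·A·BAA·BAA·A·BAA·BAA·A·BAA·CBC·BAA·A·BAA·BAA·A·BAA·CBC·BAA·A·BAA·BAA·A·BAA·BAA·A·BAA·CBC·BAA·A·BAA·BAA·A·BAA
    A ↦ CBC
    B ↦ A
    C ↦ BAA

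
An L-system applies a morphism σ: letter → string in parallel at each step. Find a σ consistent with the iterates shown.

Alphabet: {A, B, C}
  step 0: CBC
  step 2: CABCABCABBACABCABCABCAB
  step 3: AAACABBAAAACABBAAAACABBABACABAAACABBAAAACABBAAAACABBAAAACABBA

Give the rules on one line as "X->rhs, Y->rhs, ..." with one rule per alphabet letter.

  step 2 ⇒ step 3: CABCABCABBACABCABCABCAB ⇒ AAA·CAB·BA·AAA·CAB·BA·AAA·CAB·BA·BA·CAB·AAA·CAB·BA·AAA·CAB·BA·AAA·CAB·BA·AAA·CAB·BA
    A ↦ CAB
    B ↦ BA
    C ↦ AAA

A->CAB, B->BA, C->AAA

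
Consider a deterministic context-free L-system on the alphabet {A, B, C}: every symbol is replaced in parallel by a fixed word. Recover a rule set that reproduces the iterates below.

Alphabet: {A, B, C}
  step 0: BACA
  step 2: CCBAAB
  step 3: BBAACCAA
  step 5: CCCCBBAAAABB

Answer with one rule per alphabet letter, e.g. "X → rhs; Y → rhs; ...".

A->C, B->AA, C->B

  step 2 ⇒ step 3: CCBAAB ⇒ B·B·AA·C·C·AA
    A ↦ C
    B ↦ AA
    C ↦ B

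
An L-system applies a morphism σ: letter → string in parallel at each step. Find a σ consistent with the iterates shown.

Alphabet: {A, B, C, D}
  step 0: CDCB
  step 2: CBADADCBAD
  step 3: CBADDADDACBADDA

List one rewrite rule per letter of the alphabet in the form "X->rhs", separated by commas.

A->D, B->A, C->CB, D->DA

  step 2 ⇒ step 3: CBADADCBAD ⇒ CB·A·D·DA·D·DA·CB·A·D·DA
    A ↦ D
    B ↦ A
    C ↦ CB
    D ↦ DA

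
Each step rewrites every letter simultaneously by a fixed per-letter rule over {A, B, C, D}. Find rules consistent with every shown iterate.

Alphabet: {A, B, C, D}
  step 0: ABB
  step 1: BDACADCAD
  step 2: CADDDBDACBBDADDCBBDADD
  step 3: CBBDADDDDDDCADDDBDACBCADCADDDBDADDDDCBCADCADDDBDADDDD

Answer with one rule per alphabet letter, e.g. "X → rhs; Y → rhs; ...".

A->BDA, B->CAD, C->CB, D->DD

  step 2 ⇒ step 3: CADDDBDACBBDADDCBBDADD ⇒ CB·BDA·DD·DD·DD·CAD·DD·BDA·CB·CAD·CAD·DD·BDA·DD·DD·CB·CAD·CAD·DD·BDA·DD·DD
    A ↦ BDA
    B ↦ CAD
    C ↦ CB
    D ↦ DD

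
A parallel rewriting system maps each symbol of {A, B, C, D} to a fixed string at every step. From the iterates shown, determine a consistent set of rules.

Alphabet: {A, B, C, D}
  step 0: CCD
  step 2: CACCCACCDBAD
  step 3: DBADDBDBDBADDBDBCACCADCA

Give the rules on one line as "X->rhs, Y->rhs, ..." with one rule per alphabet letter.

  step 2 ⇒ step 3: CACCCACCDBAD ⇒ DB·AD·DB·DB·DB·AD·DB·DB·CA·CC·AD·CA
    A ↦ AD
    B ↦ CC
    C ↦ DB
    D ↦ CA

A->AD, B->CC, C->DB, D->CA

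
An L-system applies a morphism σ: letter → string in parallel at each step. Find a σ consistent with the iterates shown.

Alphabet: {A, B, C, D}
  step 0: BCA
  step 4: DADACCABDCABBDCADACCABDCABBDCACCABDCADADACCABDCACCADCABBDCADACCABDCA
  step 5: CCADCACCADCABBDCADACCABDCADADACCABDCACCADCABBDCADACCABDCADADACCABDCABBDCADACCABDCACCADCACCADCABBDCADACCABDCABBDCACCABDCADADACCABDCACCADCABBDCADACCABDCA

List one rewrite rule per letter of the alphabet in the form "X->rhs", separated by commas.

A->DCA, B->DA, C->B, D->CCA

  step 4 ⇒ step 5: DADACCABDCABBDCADACCABDCABBDCACCABDCADADACCABDCACCADCABBDCADACCABDCA ⇒ CCA·DCA·CCA·DCA·B·B·DCA·DA·CCA·B·DCA·DA·DA·CCA·B·DCA·CCA·DCA·B·B·DCA·DA·CCA·B·DCA·DA·DA·CCA·B·DCA·B·B·DCA·DA·CCA·B·DCA·CCA·DCA·CCA·DCA·B·B·DCA·DA·CCA·B·DCA·B·B·DCA·CCA·B·DCA·DA·DA·CCA·B·DCA·CCA·DCA·B·B·DCA·DA·CCA·B·DCA
    A ↦ DCA
    B ↦ DA
    C ↦ B
    D ↦ CCA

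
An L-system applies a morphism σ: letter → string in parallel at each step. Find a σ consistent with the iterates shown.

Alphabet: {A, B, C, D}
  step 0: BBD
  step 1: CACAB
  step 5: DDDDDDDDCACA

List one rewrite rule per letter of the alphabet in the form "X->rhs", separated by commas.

A->D, B->CA, C->D, D->B

  step 0 ⇒ step 1: BBD ⇒ CA·CA·B
    B ↦ CA
    D ↦ B
    A ↦ D  (constrained at step 1)
    C ↦ D  (constrained at step 1)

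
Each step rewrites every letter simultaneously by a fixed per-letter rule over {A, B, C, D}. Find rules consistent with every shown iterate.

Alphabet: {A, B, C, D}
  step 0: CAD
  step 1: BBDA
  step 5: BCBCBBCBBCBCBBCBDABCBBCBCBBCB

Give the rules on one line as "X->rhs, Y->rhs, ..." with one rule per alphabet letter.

  step 0 ⇒ step 1: CAD ⇒ B·B·DA
    A ↦ B
    C ↦ B
    D ↦ DA
    B ↦ CB  (constrained at step 1)

A->B, B->CB, C->B, D->DA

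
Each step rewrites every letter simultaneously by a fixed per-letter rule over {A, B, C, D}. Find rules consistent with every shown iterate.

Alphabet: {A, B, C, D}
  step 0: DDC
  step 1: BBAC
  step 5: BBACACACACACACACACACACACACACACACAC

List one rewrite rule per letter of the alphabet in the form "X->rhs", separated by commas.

A->AC, B->D, C->AC, D->B

  step 0 ⇒ step 1: DDC ⇒ B·B·AC
    C ↦ AC
    D ↦ B
    A ↦ AC  (constrained at step 1)
    B ↦ D  (constrained at step 1)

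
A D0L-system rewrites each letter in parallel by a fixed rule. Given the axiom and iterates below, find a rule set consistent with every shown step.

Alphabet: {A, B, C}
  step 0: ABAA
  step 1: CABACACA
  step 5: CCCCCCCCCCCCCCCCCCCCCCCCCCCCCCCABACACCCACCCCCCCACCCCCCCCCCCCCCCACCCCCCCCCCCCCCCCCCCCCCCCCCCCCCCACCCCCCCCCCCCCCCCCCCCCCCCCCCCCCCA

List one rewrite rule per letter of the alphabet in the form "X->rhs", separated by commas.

A->CA, B->BA, C->CC

  step 0 ⇒ step 1: ABAA ⇒ CA·BA·CA·CA
    A ↦ CA
    B ↦ BA
    C ↦ CC  (constrained at step 1)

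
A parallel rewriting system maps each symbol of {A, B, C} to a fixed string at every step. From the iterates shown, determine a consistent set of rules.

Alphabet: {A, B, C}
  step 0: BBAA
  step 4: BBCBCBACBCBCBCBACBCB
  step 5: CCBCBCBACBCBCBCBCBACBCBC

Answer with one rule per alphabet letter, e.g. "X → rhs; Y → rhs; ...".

  step 4 ⇒ step 5: BBCBCBACBCBCBCBACBCB ⇒ C·C·B·C·B·C·BAC·B·C·B·C·B·C·B·C·BAC·B·C·B·C
    A ↦ BAC
    B ↦ C
    C ↦ B

A->BAC, B->C, C->B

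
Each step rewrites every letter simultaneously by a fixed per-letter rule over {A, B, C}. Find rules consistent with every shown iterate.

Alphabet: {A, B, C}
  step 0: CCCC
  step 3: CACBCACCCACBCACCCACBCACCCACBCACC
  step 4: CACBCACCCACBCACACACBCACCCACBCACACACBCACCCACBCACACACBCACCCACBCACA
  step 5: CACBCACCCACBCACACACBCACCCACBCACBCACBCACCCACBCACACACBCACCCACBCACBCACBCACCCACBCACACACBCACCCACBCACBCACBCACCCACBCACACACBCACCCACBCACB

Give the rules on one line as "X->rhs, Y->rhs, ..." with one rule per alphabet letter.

A->CB, B->CC, C->CA

  step 4 ⇒ step 5: CACBCACCCACBCACACACBCACCCACBCACACACBCACCCACBCACACACBCACCCACBCACA ⇒ CA·CB·CA·CC·CA·CB·CA·CA·CA·CB·CA·CC·CA·CB·CA·CB·CA·CB·CA·CC·CA·CB·CA·CA·CA·CB·CA·CC·CA·CB·CA·CB·CA·CB·CA·CC·CA·CB·CA·CA·CA·CB·CA·CC·CA·CB·CA·CB·CA·CB·CA·CC·CA·CB·CA·CA·CA·CB·CA·CC·CA·CB·CA·CB
    A ↦ CB
    B ↦ CC
    C ↦ CA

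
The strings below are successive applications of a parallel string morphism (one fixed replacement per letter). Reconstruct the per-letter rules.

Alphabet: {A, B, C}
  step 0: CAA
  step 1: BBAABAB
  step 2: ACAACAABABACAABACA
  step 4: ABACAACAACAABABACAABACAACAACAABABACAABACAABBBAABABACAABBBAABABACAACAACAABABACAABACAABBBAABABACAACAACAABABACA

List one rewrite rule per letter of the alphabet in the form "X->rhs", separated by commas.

  step 1 ⇒ step 2: BBAABAB ⇒ ACA·ACA·AB·AB·ACA·AB·ACA
    A ↦ AB
    B ↦ ACA
  step 0 ⇒ step 1: CAA ⇒ BBA·AB·AB
    C ↦ BBA

A->AB, B->ACA, C->BBA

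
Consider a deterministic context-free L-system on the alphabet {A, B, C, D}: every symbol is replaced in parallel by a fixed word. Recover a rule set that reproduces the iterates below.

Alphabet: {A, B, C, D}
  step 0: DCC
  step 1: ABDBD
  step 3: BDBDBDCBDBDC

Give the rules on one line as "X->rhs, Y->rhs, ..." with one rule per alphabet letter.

A->C, B->CC, C->BD, D->A

  step 0 ⇒ step 1: DCC ⇒ A·BD·BD
    C ↦ BD
    D ↦ A
    A ↦ C  (constrained at step 1)
    B ↦ CC  (constrained at step 1)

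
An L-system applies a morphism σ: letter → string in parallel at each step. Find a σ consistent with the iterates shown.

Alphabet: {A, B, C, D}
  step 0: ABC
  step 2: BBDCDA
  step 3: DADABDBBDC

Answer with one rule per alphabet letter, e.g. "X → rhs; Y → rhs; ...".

A->C, B->DA, C->B, D->BD

  step 2 ⇒ step 3: BBDCDA ⇒ DA·DA·BD·B·BD·C
    A ↦ C
    B ↦ DA
    C ↦ B
    D ↦ BD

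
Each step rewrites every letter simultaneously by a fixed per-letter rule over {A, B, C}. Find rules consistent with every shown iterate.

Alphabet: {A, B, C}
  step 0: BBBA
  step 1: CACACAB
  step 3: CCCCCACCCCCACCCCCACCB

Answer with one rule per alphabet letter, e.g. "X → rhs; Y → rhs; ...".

A->B, B->CA, C->CC

  step 0 ⇒ step 1: BBBA ⇒ CA·CA·CA·B
    A ↦ B
    B ↦ CA
    C ↦ CC  (constrained at step 1)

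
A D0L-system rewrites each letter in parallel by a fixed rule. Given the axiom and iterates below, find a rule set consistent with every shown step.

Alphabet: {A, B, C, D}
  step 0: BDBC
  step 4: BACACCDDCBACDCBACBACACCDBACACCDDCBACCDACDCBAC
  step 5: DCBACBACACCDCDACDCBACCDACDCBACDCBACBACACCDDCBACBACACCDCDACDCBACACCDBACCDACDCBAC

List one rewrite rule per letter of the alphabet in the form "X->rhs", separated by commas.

  step 4 ⇒ step 5: BACACCDDCBACDCBACBACACCDBACACCDDCBACCDACDCBAC ⇒ DC·B·AC·B·AC·AC·CD·CD·AC·DC·B·AC·CD·AC·DC·B·AC·DC·B·AC·B·AC·AC·CD·DC·B·AC·B·AC·AC·CD·CD·AC·DC·B·AC·AC·CD·B·AC·CD·AC·DC·B·AC
    A ↦ B
    B ↦ DC
    C ↦ AC
    D ↦ CD

A->B, B->DC, C->AC, D->CD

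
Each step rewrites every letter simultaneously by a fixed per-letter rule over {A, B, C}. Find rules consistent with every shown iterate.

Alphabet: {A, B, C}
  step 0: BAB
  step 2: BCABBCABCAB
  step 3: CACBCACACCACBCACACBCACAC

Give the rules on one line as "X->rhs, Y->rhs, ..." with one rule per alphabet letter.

A->CA, B->CAC, C->B

  step 2 ⇒ step 3: BCABBCABCAB ⇒ CAC·B·CA·CAC·CAC·B·CA·CAC·B·CA·CAC
    A ↦ CA
    B ↦ CAC
    C ↦ B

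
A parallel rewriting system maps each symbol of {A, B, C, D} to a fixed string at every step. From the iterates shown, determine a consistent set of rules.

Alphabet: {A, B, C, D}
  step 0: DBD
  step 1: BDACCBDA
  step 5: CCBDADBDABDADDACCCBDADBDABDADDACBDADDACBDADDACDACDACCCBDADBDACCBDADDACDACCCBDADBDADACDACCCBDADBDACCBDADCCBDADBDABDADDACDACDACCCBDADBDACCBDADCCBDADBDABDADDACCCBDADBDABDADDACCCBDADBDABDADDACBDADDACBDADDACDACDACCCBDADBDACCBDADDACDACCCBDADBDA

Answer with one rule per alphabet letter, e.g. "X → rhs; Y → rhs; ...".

A->D, B->CC, C->DAC, D->BDA

  step 0 ⇒ step 1: DBD ⇒ BDA·CC·BDA
    B ↦ CC
    D ↦ BDA
    A ↦ D  (constrained at step 1)
    C ↦ DAC  (constrained at step 1)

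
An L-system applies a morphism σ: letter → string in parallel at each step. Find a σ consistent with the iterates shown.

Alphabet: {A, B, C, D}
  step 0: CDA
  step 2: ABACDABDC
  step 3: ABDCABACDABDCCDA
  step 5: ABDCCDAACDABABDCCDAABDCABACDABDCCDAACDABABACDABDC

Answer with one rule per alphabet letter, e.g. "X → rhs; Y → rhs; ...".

A->AB, B->DC, C->A, D->CD

  step 2 ⇒ step 3: ABACDABDC ⇒ AB·DC·AB·A·CD·AB·DC·CD·A
    A ↦ AB
    B ↦ DC
    C ↦ A
    D ↦ CD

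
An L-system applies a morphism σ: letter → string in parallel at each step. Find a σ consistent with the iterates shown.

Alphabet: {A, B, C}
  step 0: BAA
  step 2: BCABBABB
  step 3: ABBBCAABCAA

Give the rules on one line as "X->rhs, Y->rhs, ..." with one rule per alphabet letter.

  step 2 ⇒ step 3: BCABBABB ⇒ A·BB·BC·A·A·BC·A·A
    A ↦ BC
    B ↦ A
    C ↦ BB

A->BC, B->A, C->BB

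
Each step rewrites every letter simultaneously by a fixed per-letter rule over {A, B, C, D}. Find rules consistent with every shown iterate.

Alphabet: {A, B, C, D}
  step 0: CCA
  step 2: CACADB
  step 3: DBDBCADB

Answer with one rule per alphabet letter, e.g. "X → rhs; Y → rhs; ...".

A->B, B->DB, C->D, D->CA

  step 2 ⇒ step 3: CACADB ⇒ D·B·D·B·CA·DB
    A ↦ B
    B ↦ DB
    C ↦ D
    D ↦ CA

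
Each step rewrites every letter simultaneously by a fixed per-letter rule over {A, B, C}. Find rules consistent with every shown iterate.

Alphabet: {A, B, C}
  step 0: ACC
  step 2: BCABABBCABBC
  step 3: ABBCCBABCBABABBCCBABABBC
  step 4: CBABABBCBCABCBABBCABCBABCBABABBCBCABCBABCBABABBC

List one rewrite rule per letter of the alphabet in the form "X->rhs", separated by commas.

A->CB, B->AB, C->BC

  step 3 ⇒ step 4: ABBCCBABCBABABBCCBABABBC ⇒ CB·AB·AB·BC·BC·AB·CB·AB·BC·AB·CB·AB·CB·AB·AB·BC·BC·AB·CB·AB·CB·AB·AB·BC
    A ↦ CB
    B ↦ AB
    C ↦ BC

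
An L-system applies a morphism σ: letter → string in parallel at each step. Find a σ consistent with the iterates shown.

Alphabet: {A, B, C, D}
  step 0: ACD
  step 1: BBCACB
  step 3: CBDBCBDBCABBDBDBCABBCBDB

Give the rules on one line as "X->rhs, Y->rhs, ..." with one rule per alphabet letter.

A->BB, B->DB, C->CA, D->CB

  step 0 ⇒ step 1: ACD ⇒ BB·CA·CB
    A ↦ BB
    C ↦ CA
    D ↦ CB
    B ↦ DB  (constrained at step 1)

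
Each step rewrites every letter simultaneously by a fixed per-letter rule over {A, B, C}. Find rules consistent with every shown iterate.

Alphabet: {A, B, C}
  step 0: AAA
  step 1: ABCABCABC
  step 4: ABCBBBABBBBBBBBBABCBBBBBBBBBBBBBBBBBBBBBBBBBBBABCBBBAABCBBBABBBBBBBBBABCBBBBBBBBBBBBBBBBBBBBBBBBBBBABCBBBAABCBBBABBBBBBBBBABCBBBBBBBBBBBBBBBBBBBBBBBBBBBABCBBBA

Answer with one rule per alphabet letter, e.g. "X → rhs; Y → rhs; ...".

  step 0 ⇒ step 1: AAA ⇒ ABC·ABC·ABC
    A ↦ ABC
    B ↦ BBB  (constrained at step 1)
    C ↦ A  (constrained at step 1)

A->ABC, B->BBB, C->A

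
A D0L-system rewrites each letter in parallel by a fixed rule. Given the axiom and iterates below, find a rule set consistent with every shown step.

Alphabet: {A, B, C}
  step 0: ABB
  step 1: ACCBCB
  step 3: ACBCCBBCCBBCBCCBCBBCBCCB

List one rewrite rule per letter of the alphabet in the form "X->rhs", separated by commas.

A->AC, B->CB, C->BC

  step 0 ⇒ step 1: ABB ⇒ AC·CB·CB
    A ↦ AC
    B ↦ CB
    C ↦ BC  (constrained at step 1)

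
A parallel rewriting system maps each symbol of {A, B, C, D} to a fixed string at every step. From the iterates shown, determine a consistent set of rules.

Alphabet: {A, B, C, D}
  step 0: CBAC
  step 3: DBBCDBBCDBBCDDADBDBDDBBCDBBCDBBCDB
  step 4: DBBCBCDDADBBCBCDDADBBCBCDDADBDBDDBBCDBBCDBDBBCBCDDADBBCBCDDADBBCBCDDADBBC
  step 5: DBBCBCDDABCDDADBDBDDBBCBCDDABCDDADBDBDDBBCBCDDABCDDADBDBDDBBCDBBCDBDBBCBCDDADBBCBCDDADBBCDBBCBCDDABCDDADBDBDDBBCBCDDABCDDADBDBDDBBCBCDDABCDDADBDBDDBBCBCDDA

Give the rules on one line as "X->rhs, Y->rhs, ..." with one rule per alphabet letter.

  step 4 ⇒ step 5: DBBCBCDDADBBCBCDDADBBCBCDDADBDBDDBBCDBBCDBDBBCBCDDADBBCBCDDADBBCBCDDADBBC ⇒ DB·BC·BC·DDA·BC·DDA·DB·DB·D·DB·BC·BC·DDA·BC·DDA·DB·DB·D·DB·BC·BC·DDA·BC·DDA·DB·DB·D·DB·BC·DB·BC·DB·DB·BC·BC·DDA·DB·BC·BC·DDA·DB·BC·DB·BC·BC·DDA·BC·DDA·DB·DB·D·DB·BC·BC·DDA·BC·DDA·DB·DB·D·DB·BC·BC·DDA·BC·DDA·DB·DB·D·DB·BC·BC·DDA
    A ↦ D
    B ↦ BC
    C ↦ DDA
    D ↦ DB

A->D, B->BC, C->DDA, D->DB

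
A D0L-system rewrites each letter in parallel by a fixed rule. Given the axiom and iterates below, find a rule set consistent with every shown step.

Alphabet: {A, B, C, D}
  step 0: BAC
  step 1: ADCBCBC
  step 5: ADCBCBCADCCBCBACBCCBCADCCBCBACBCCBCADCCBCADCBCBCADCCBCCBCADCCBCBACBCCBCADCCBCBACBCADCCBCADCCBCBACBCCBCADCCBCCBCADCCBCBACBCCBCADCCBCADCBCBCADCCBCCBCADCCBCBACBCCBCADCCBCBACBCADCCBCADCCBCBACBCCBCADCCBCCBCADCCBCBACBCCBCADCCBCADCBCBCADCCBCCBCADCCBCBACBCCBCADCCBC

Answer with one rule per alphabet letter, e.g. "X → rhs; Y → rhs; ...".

A->B, B->ADC, C->CBC, D->A

  step 0 ⇒ step 1: BAC ⇒ ADC·B·CBC
    A ↦ B
    B ↦ ADC
    C ↦ CBC
    D ↦ A  (constrained at step 1)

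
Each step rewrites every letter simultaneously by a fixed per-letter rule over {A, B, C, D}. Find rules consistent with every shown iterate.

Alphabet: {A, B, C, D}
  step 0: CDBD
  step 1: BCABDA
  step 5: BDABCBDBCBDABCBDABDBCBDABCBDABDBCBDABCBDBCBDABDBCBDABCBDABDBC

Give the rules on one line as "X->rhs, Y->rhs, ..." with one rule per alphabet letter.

  step 0 ⇒ step 1: CDBD ⇒ BC·A·BD·A
    B ↦ BD
    C ↦ BC
    D ↦ A
    A ↦ BC  (constrained at step 1)

A->BC, B->BD, C->BC, D->A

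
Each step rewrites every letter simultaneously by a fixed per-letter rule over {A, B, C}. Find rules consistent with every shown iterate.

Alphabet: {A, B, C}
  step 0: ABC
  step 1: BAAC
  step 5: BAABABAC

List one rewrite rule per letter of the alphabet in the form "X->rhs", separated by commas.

A->B, B->A, C->AC

  step 0 ⇒ step 1: ABC ⇒ B·A·AC
    A ↦ B
    B ↦ A
    C ↦ AC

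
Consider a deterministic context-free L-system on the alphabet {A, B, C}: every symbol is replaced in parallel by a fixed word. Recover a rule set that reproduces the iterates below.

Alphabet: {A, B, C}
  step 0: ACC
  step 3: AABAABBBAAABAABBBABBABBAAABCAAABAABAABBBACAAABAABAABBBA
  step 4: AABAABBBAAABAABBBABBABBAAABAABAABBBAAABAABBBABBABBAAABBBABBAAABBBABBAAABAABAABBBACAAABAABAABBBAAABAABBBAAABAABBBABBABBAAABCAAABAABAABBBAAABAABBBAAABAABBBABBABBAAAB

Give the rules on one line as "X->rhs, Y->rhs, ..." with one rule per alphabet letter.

  step 3 ⇒ step 4: AABAABBBAAABAABBBABBABBAAABCAAABAABAABBBACAAABAABAABBBA ⇒ AAB·AAB·BBA·AAB·AAB·BBA·BBA·BBA·AAB·AAB·AAB·BBA·AAB·AAB·BBA·BBA·BBA·AAB·BBA·BBA·AAB·BBA·BBA·AAB·AAB·AAB·BBA·CA·AAB·AAB·AAB·BBA·AAB·AAB·BBA·AAB·AAB·BBA·BBA·BBA·AAB·CA·AAB·AAB·AAB·BBA·AAB·AAB·BBA·AAB·AAB·BBA·BBA·BBA·AAB
    A ↦ AAB
    B ↦ BBA
    C ↦ CA

A->AAB, B->BBA, C->CA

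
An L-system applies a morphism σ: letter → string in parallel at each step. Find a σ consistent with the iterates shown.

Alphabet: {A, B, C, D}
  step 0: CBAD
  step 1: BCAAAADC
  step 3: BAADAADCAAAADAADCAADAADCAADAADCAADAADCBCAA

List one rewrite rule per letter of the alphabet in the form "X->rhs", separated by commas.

  step 0 ⇒ step 1: CBAD ⇒ B·CAA·AAD·C
    A ↦ AAD
    B ↦ CAA
    C ↦ B
    D ↦ C

A->AAD, B->CAA, C->B, D->C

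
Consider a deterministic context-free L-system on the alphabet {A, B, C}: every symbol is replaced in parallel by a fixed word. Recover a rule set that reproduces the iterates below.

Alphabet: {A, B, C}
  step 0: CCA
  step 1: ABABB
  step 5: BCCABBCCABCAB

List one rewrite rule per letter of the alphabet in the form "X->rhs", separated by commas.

  step 0 ⇒ step 1: CCA ⇒ AB·AB·B
    A ↦ B
    C ↦ AB
    B ↦ C  (constrained at step 1)

A->B, B->C, C->AB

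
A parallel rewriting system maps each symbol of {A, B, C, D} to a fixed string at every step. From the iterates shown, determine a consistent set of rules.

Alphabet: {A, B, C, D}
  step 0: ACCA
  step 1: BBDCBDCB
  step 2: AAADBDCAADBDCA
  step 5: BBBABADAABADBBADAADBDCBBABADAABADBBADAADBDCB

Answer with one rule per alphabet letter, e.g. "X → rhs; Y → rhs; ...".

A->B, B->A, C->BDC, D->AD

  step 1 ⇒ step 2: BBDCBDCB ⇒ A·A·AD·BDC·A·AD·BDC·A
    B ↦ A
    C ↦ BDC
    D ↦ AD
  step 0 ⇒ step 1: ACCA ⇒ B·BDC·BDC·B
    A ↦ B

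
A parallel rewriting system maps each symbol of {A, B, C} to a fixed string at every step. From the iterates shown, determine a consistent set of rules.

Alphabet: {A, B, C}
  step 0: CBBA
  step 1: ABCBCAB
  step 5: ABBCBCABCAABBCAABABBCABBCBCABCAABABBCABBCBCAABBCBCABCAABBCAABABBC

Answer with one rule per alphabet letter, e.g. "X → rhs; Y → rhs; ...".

A->AB, B->BC, C->A

  step 0 ⇒ step 1: CBBA ⇒ A·BC·BC·AB
    A ↦ AB
    B ↦ BC
    C ↦ A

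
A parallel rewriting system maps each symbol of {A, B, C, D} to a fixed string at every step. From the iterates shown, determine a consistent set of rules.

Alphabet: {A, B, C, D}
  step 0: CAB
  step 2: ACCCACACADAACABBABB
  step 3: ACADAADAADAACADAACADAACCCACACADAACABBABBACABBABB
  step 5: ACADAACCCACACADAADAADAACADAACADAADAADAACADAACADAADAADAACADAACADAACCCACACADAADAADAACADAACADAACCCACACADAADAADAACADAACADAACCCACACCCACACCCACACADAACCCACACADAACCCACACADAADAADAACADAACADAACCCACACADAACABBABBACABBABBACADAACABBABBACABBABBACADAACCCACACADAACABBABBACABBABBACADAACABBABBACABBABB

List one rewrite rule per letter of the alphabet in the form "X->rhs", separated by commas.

A->AC, B->ABB, C->ADA, D->CC

  step 2 ⇒ step 3: ACCCACACADAACABBABB ⇒ AC·ADA·ADA·ADA·AC·ADA·AC·ADA·AC·CC·AC·AC·ADA·AC·ABB·ABB·AC·ABB·ABB
    A ↦ AC
    B ↦ ABB
    C ↦ ADA
    D ↦ CC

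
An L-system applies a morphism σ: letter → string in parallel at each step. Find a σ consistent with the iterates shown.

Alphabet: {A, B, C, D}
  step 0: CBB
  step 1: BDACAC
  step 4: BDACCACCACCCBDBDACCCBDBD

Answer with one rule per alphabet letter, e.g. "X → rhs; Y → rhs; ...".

A->C, B->AC, C->BD, D->C

  step 0 ⇒ step 1: CBB ⇒ BD·AC·AC
    B ↦ AC
    C ↦ BD
    A ↦ C  (constrained at step 1)
    D ↦ C  (constrained at step 1)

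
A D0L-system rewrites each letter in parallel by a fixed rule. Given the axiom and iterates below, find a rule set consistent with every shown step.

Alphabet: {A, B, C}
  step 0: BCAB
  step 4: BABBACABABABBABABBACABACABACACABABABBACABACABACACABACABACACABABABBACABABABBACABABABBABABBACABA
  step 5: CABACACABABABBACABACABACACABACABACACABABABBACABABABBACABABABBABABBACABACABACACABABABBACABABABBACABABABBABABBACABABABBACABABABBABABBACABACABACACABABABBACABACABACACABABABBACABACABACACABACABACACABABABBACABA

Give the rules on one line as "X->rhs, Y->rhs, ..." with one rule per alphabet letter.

A->BA, B->CA, C->BAB

  step 4 ⇒ step 5: BABBACABABABBABABBACABACABACACABABABBACABACABACACABACABACACABABABBACABABABBACABABABBABABBACABA ⇒ CA·BA·CA·CA·BA·BAB·BA·CA·BA·CA·BA·CA·CA·BA·CA·BA·CA·CA·BA·BAB·BA·CA·BA·BAB·BA·CA·BA·BAB·BA·BAB·BA·CA·BA·CA·BA·CA·CA·BA·BAB·BA·CA·BA·BAB·BA·CA·BA·BAB·BA·BAB·BA·CA·BA·BAB·BA·CA·BA·BAB·BA·BAB·BA·CA·BA·CA·BA·CA·CA·BA·BAB·BA·CA·BA·CA·BA·CA·CA·BA·BAB·BA·CA·BA·CA·BA·CA·CA·BA·CA·BA·CA·CA·BA·BAB·BA·CA·BA
    A ↦ BA
    B ↦ CA
    C ↦ BAB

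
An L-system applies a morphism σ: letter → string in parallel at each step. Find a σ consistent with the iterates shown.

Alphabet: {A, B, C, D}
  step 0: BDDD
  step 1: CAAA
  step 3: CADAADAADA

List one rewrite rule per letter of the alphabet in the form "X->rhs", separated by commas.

  step 0 ⇒ step 1: BDDD ⇒ C·A·A·A
    B ↦ C
    D ↦ A
    A ↦ DA  (constrained at step 1)
    C ↦ B  (constrained at step 1)

A->DA, B->C, C->B, D->A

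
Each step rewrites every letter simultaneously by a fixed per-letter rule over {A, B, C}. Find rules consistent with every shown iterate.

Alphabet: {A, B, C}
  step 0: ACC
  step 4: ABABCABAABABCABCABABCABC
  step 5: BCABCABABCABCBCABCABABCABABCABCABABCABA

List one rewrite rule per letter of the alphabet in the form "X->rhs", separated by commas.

A->BC, B->A, C->BA

  step 4 ⇒ step 5: ABABCABAABABCABCABABCABC ⇒ BC·A·BC·A·BA·BC·A·BC·BC·A·BC·A·BA·BC·A·BA·BC·A·BC·A·BA·BC·A·BA
    A ↦ BC
    B ↦ A
    C ↦ BA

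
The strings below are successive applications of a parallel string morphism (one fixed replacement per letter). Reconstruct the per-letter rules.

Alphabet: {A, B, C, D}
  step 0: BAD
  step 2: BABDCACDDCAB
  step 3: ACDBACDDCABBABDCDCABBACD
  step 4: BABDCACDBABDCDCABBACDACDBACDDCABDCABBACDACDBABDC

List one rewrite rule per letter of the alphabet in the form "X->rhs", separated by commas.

  step 3 ⇒ step 4: ACDBACDDCABBABDCDCABBACD ⇒ B·AB·DC·ACD·B·AB·DC·DC·AB·B·ACD·ACD·B·ACD·DC·AB·DC·AB·B·ACD·ACD·B·AB·DC
    A ↦ B
    B ↦ ACD
    C ↦ AB
    D ↦ DC

A->B, B->ACD, C->AB, D->DC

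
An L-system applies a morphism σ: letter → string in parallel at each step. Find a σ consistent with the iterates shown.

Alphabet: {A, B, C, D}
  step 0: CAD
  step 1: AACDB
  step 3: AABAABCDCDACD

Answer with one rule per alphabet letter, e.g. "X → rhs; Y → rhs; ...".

  step 0 ⇒ step 1: CAD ⇒ AA·CD·B
    A ↦ CD
    C ↦ AA
    D ↦ B
    B ↦ A  (constrained at step 1)

A->CD, B->A, C->AA, D->B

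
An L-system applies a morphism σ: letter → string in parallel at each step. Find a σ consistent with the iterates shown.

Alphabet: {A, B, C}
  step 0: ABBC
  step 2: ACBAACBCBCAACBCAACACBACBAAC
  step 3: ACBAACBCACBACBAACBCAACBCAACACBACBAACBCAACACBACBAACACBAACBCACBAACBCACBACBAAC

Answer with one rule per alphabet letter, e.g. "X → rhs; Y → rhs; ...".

  step 2 ⇒ step 3: ACBAACBCBCAACBCAACACBACBAAC ⇒ ACB·AAC·BC·ACB·ACB·AAC·BC·AAC·BC·AAC·ACB·ACB·AAC·BC·AAC·ACB·ACB·AAC·ACB·AAC·BC·ACB·AAC·BC·ACB·ACB·AAC
    A ↦ ACB
    B ↦ BC
    C ↦ AAC

A->ACB, B->BC, C->AAC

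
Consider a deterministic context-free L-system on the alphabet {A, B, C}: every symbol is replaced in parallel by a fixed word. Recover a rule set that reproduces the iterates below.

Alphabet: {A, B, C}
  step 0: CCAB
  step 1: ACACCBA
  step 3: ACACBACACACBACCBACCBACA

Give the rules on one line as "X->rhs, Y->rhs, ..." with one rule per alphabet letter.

  step 0 ⇒ step 1: CCAB ⇒ AC·AC·CB·A
    A ↦ CB
    B ↦ A
    C ↦ AC

A->CB, B->A, C->AC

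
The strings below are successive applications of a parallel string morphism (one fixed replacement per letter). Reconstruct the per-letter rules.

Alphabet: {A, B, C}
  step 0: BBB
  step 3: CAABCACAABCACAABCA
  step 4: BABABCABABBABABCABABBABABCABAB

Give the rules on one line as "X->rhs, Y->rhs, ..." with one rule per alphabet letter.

  step 3 ⇒ step 4: CAABCACAABCACAABCA ⇒ B·AB·AB·CA·B·AB·B·AB·AB·CA·B·AB·B·AB·AB·CA·B·AB
    A ↦ AB
    B ↦ CA
    C ↦ B

A->AB, B->CA, C->B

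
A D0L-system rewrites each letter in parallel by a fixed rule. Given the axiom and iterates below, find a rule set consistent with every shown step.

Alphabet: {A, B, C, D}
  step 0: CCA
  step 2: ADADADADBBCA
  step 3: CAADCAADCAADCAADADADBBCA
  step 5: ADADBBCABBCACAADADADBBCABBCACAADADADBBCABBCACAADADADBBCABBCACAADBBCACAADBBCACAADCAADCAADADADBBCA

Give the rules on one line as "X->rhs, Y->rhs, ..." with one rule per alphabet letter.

  step 2 ⇒ step 3: ADADADADBBCA ⇒ CA·AD·CA·AD·CA·AD·CA·AD·AD·AD·BB·CA
    A ↦ CA
    B ↦ AD
    C ↦ BB
    D ↦ AD

A->CA, B->AD, C->BB, D->AD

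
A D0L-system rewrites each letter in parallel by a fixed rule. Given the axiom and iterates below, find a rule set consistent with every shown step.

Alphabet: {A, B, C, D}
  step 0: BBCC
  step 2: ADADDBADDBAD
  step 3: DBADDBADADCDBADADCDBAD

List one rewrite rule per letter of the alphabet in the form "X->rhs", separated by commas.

A->DB, B->C, C->AD, D->AD

  step 2 ⇒ step 3: ADADDBADDBAD ⇒ DB·AD·DB·AD·AD·C·DB·AD·AD·C·DB·AD
    A ↦ DB
    B ↦ C
    D ↦ AD
    C ↦ AD  (constrained at step 0)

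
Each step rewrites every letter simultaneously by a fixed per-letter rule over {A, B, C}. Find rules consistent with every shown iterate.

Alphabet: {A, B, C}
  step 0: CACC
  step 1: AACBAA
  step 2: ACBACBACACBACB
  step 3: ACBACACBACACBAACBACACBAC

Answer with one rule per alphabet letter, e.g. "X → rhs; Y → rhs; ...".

A->ACB, B->C, C->A

  step 2 ⇒ step 3: ACBACBACACBACB ⇒ ACB·A·C·ACB·A·C·ACB·A·ACB·A·C·ACB·A·C
    A ↦ ACB
    B ↦ C
    C ↦ A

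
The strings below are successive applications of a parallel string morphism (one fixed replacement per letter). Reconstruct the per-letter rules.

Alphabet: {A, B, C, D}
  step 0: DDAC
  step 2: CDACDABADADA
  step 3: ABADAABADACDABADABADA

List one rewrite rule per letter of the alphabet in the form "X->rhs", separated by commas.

A->DA, B->C, C->A, D->BA

  step 2 ⇒ step 3: CDACDABADADA ⇒ A·BA·DA·A·BA·DA·C·DA·BA·DA·BA·DA
    A ↦ DA
    B ↦ C
    C ↦ A
    D ↦ BA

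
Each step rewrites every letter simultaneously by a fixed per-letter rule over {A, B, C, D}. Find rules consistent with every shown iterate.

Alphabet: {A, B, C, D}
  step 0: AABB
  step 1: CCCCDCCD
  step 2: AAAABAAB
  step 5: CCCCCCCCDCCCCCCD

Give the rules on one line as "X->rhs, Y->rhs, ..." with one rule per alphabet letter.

  step 1 ⇒ step 2: CCCCDCCD ⇒ A·A·A·A·B·A·A·B
    C ↦ A
    D ↦ B
  step 0 ⇒ step 1: AABB ⇒ C·C·CCD·CCD
    A ↦ C
  step 0 ⇒ step 1: AABB ⇒ C·C·CCD·CCD
    B ↦ CCD

A->C, B->CCD, C->A, D->B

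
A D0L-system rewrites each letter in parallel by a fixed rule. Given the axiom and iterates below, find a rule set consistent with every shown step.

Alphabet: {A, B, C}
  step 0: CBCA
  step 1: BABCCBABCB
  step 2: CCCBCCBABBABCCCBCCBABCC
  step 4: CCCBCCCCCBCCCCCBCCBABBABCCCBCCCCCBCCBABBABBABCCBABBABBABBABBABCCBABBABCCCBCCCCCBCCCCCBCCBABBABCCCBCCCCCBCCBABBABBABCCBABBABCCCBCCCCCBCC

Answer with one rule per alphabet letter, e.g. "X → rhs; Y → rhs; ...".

  step 1 ⇒ step 2: BABCCBABCB ⇒ CC·CB·CC·BAB·BAB·CC·CB·CC·BAB·CC
    A ↦ CB
    B ↦ CC
    C ↦ BAB

A->CB, B->CC, C->BAB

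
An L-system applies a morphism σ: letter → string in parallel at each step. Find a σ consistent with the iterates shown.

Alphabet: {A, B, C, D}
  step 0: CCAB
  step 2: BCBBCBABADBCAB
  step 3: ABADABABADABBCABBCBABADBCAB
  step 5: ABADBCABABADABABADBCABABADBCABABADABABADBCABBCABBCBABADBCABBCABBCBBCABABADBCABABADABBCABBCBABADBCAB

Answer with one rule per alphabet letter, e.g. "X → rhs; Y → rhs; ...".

A->BC, B->AB, C->AD, D->B

  step 2 ⇒ step 3: BCBBCBABADBCAB ⇒ AB·AD·AB·AB·AD·AB·BC·AB·BC·B·AB·AD·BC·AB
    A ↦ BC
    B ↦ AB
    C ↦ AD
    D ↦ B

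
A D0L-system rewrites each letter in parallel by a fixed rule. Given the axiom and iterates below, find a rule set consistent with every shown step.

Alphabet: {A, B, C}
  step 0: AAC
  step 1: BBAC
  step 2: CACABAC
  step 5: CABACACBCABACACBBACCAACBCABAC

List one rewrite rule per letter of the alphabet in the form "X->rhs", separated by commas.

A->B, B->CA, C->AC

  step 1 ⇒ step 2: BBAC ⇒ CA·CA·B·AC
    A ↦ B
    B ↦ CA
    C ↦ AC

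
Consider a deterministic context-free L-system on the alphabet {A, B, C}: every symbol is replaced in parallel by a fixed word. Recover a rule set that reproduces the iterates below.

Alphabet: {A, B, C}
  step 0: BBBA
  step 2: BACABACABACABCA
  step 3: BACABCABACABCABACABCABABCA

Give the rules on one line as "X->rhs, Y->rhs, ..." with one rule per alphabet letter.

A->CA, B->BA, C->B

  step 2 ⇒ step 3: BACABACABACABCA ⇒ BA·CA·B·CA·BA·CA·B·CA·BA·CA·B·CA·BA·B·CA
    A ↦ CA
    B ↦ BA
    C ↦ B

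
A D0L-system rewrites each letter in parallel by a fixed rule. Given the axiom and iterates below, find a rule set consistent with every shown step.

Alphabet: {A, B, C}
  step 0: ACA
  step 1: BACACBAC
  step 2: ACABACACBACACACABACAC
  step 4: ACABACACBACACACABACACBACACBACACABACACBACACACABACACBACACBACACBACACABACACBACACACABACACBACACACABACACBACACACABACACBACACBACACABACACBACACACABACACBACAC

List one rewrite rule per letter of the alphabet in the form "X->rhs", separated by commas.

  step 1 ⇒ step 2: BACACBAC ⇒ ACA·BAC·AC·BAC·AC·ACA·BAC·AC
    A ↦ BAC
    B ↦ ACA
    C ↦ AC

A->BAC, B->ACA, C->AC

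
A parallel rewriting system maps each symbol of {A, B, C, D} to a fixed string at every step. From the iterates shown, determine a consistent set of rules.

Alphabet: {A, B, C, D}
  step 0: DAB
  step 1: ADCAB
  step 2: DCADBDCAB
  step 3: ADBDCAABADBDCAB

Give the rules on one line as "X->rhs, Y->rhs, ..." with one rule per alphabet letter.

  step 2 ⇒ step 3: DCADBDCAB ⇒ A·DB·DC·A·AB·A·DB·DC·AB
    A ↦ DC
    B ↦ AB
    C ↦ DB
    D ↦ A

A->DC, B->AB, C->DB, D->A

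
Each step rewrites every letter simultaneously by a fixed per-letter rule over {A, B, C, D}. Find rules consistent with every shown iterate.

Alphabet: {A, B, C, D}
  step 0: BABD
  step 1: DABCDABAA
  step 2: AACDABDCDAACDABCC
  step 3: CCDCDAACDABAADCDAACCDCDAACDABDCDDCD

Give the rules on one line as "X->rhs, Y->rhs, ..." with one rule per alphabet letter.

A->C, B->DAB, C->DCD, D->AA

  step 2 ⇒ step 3: AACDABDCDAACDABCC ⇒ C·C·DCD·AA·C·DAB·AA·DCD·AA·C·C·DCD·AA·C·DAB·DCD·DCD
    A ↦ C
    B ↦ DAB
    C ↦ DCD
    D ↦ AA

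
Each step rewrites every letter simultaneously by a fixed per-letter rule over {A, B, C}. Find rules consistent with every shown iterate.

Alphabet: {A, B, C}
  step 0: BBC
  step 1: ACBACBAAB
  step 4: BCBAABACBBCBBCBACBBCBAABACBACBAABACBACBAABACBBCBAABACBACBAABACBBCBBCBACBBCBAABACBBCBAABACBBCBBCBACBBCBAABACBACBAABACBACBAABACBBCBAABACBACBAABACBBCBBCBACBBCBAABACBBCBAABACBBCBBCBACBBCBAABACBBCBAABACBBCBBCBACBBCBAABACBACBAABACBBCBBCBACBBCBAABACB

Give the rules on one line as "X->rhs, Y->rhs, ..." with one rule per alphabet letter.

A->BCB, B->ACB, C->AAB

  step 0 ⇒ step 1: BBC ⇒ ACB·ACB·AAB
    B ↦ ACB
    C ↦ AAB
    A ↦ BCB  (constrained at step 1)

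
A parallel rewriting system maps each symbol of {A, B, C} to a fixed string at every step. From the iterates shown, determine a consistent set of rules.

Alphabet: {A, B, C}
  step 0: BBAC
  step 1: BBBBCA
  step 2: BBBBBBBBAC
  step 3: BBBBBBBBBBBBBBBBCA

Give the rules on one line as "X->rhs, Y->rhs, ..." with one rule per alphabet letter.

A->C, B->BB, C->A

  step 2 ⇒ step 3: BBBBBBBBAC ⇒ BB·BB·BB·BB·BB·BB·BB·BB·C·A
    A ↦ C
    B ↦ BB
    C ↦ A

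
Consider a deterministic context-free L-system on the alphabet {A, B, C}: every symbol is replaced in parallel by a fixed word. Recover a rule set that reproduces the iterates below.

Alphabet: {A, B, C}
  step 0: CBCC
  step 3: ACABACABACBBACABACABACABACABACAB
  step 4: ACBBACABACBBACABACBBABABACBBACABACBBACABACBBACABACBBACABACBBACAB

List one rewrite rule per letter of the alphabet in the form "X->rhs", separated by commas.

  step 3 ⇒ step 4: ACABACABACBBACABACABACABACABACAB ⇒ AC·BB·AC·AB·AC·BB·AC·AB·AC·BB·AB·AB·AC·BB·AC·AB·AC·BB·AC·AB·AC·BB·AC·AB·AC·BB·AC·AB·AC·BB·AC·AB
    A ↦ AC
    B ↦ AB
    C ↦ BB

A->AC, B->AB, C->BB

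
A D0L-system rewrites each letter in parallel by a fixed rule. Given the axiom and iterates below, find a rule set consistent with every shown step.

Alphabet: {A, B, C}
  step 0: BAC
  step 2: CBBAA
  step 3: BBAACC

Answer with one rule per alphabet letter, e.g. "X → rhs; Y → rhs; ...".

  step 2 ⇒ step 3: CBBAA ⇒ BB·A·A·C·C
    A ↦ C
    B ↦ A
    C ↦ BB

A->C, B->A, C->BB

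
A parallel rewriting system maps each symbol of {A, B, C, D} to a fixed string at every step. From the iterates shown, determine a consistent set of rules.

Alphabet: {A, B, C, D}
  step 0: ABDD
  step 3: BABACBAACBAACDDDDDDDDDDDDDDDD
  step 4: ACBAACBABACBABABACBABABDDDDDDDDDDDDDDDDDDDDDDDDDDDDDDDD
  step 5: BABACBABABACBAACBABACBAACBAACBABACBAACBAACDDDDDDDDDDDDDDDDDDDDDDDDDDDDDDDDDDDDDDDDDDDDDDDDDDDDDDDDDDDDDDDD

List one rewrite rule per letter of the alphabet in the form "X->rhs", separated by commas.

  step 4 ⇒ step 5: ACBAACBABACBABABACBABABDDDDDDDDDDDDDDDDDDDDDDDDDDDDDDDD ⇒ BA·B·AC·BA·BA·B·AC·BA·AC·BA·B·AC·BA·AC·BA·AC·BA·B·AC·BA·AC·BA·AC·DD·DD·DD·DD·DD·DD·DD·DD·DD·DD·DD·DD·DD·DD·DD·DD·DD·DD·DD·DD·DD·DD·DD·DD·DD·DD·DD·DD·DD·DD·DD·DD
    A ↦ BA
    B ↦ AC
    C ↦ B
    D ↦ DD

A->BA, B->AC, C->B, D->DD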